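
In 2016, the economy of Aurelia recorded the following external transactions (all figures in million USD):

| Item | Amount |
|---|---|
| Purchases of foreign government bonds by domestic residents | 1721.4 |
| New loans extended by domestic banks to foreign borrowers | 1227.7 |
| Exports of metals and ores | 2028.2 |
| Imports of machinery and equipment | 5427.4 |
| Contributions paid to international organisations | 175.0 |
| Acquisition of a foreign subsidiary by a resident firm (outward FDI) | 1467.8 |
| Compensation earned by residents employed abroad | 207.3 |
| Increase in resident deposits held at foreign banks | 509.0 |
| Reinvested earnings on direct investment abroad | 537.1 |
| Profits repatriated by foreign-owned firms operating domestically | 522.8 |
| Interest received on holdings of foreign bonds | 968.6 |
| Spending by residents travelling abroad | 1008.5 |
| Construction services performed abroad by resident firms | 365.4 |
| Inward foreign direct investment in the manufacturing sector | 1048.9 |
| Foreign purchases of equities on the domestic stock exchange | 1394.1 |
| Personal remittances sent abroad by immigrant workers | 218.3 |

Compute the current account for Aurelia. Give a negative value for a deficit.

Goods: 2028.2 - 5427.4 = -3399.2
Services: -1008.5 + 365.4 = -643.1
Primary income: 968.6 - 522.8 + 537.1 + 207.3 = 1190.2
Secondary income: -218.3 - 175.0 = -393.3
Current account = (-3399.2) + (-643.1) + 1190.2 + (-393.3) = -3245.4
(Excluded from the current account — financial account: purchases of foreign government bonds by domestic residents 1721.4, new loans extended by domestic banks to foreign borrowers 1227.7, acquisition of a foreign subsidiary by a resident firm (outward FDI) 1467.8, increase in resident deposits held at foreign banks 509.0, inward foreign direct investment in the manufacturing sector 1048.9, foreign purchases of equities on the domestic stock exchange 1394.1.)

-3245.4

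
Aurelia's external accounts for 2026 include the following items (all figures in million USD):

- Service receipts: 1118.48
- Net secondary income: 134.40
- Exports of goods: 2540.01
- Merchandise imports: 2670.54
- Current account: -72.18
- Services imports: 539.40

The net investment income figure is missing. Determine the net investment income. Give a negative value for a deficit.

-655.13

Current account = goods balance + services balance + net primary income + net secondary income
Sum of the known components = 582.95
Net investment income = CA - (known components) = -72.18 - 582.95 = -655.13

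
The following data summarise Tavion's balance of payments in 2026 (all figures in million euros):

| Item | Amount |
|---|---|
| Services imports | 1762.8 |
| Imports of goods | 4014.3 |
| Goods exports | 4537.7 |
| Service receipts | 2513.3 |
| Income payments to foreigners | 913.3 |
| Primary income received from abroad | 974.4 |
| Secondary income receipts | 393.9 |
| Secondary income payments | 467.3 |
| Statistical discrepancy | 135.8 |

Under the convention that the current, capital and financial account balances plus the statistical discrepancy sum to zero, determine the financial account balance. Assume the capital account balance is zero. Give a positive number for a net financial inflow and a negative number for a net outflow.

-1397.4

Goods balance = 4537.7 - 4014.3 = 523.4
Services balance = 2513.3 - 1762.8 = 750.5
Trade balance (goods + services) = 523.4 + 750.5 = 1273.9
Net primary income = 974.4 - 913.3 = 61.1
Net secondary income = 393.9 - 467.3 = -73.4
Current account = 1273.9 + 61.1 + (-73.4) = 1261.6
Financial account = -(1261.6 + 135.8) = -1397.4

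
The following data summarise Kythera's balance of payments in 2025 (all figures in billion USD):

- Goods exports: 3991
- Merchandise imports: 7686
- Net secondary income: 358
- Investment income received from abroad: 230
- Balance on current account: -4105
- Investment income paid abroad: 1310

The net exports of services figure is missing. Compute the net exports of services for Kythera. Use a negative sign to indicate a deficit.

312

Current account = goods balance + services balance + net primary income + net secondary income
Sum of the known components = -4417
Net exports of services = CA - (known components) = -4105 - (-4417) = 312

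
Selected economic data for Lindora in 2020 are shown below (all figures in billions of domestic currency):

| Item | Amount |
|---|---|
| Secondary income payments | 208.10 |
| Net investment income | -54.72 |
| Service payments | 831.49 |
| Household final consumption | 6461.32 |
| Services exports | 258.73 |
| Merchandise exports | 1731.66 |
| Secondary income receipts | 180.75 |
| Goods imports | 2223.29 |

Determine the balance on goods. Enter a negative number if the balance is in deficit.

Goods balance = 1731.66 - 2223.29 = -491.63

-491.63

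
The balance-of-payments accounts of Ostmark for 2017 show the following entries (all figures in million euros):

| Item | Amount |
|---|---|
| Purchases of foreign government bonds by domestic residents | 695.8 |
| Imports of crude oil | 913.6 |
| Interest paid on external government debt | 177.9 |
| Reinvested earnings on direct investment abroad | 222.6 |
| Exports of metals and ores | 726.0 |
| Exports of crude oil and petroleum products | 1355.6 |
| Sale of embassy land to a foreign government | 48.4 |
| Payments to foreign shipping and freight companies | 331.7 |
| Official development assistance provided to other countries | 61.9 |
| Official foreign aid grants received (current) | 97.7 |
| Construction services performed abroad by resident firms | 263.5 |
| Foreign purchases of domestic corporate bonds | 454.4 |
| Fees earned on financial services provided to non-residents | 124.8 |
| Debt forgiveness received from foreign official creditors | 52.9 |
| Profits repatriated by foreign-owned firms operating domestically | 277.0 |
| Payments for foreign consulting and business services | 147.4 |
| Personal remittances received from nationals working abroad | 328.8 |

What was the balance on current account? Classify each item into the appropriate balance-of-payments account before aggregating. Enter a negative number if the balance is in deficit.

Goods: 726.0 - 913.6 + 1355.6 = 1168.0
Services: -147.4 - 331.7 + 263.5 + 124.8 = -90.8
Primary income: 222.6 - 177.9 - 277.0 = -232.3
Secondary income: 97.7 + 328.8 - 61.9 = 364.6
Current account = 1168.0 + (-90.8) + (-232.3) + 364.6 = 1209.5
(Excluded from the current account — financial account: purchases of foreign government bonds by domestic residents 695.8, foreign purchases of domestic corporate bonds 454.4; capital account: sale of embassy land to a foreign government 48.4, debt forgiveness received from foreign official creditors 52.9.)

1209.5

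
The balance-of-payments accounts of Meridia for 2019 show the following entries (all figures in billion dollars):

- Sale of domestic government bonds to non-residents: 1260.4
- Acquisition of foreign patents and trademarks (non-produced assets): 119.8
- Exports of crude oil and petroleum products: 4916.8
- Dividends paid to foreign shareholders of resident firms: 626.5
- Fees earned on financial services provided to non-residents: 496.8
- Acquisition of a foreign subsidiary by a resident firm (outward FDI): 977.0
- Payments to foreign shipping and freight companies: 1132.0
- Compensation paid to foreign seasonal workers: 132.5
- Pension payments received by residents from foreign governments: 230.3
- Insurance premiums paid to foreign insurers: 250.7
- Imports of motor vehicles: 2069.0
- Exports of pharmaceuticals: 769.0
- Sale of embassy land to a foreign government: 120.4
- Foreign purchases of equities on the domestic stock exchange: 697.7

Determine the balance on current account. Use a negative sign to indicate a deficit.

2202.2

Goods: 4916.8 + 769.0 - 2069.0 = 3616.8
Services: -250.7 - 1132.0 + 496.8 = -885.9
Primary income: -132.5 - 626.5 = -759.0
Secondary income: 230.3
Current account = 3616.8 + (-885.9) + (-759.0) + 230.3 = 2202.2
(Excluded from the current account — financial account: sale of domestic government bonds to non-residents 1260.4, acquisition of a foreign subsidiary by a resident firm (outward FDI) 977.0, foreign purchases of equities on the domestic stock exchange 697.7; capital account: acquisition of foreign patents and trademarks (non-produced assets) 119.8, sale of embassy land to a foreign government 120.4.)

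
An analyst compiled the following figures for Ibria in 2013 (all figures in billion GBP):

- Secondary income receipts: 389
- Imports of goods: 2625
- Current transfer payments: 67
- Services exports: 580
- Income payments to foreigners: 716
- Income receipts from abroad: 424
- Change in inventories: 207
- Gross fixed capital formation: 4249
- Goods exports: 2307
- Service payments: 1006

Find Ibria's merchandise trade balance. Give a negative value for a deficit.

Goods balance = 2307 - 2625 = -318

-318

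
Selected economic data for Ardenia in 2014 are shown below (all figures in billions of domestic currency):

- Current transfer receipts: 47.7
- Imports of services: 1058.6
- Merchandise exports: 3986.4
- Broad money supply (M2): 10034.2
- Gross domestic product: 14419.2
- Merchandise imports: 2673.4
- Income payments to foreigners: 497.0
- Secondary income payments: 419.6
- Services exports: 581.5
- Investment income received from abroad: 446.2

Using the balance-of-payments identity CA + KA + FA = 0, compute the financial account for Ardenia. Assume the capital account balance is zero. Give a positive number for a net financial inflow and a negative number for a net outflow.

-413.2

Goods balance = 3986.4 - 2673.4 = 1313.0
Services balance = 581.5 - 1058.6 = -477.1
Trade balance (goods + services) = 1313.0 + (-477.1) = 835.9
Net primary income = 446.2 - 497.0 = -50.8
Net secondary income = 47.7 - 419.6 = -371.9
Current account = 835.9 + (-50.8) + (-371.9) = 413.2
Financial account = -(413.2) = -413.2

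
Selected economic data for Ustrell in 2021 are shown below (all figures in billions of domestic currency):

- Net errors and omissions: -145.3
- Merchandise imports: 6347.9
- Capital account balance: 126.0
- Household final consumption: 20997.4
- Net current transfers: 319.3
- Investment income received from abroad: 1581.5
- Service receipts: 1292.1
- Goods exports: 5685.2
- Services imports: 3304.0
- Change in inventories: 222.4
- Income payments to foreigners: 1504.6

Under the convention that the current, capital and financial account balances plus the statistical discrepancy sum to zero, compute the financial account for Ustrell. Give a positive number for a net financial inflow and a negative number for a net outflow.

2297.7

Goods balance = 5685.2 - 6347.9 = -662.7
Services balance = 1292.1 - 3304.0 = -2011.9
Trade balance (goods + services) = -662.7 + (-2011.9) = -2674.6
Net primary income = 1581.5 - 1504.6 = 76.9
Net secondary income = 319.3
Current account = -2674.6 + 76.9 + 319.3 = -2278.4
Financial account = -(-2278.4 + 126.0 + (-145.3)) = 2297.7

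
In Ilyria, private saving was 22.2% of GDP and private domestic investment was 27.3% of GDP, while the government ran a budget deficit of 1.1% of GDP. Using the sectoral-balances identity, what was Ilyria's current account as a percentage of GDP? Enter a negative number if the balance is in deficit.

-6.2

By the sectoral-balances identity, CA = (S_private - I) + (T - G).
Private balance = 22.2 - 27.3 = -5.1
Government balance (T - G) = -1.1
CA = -5.1 + (-1.1) = -6.2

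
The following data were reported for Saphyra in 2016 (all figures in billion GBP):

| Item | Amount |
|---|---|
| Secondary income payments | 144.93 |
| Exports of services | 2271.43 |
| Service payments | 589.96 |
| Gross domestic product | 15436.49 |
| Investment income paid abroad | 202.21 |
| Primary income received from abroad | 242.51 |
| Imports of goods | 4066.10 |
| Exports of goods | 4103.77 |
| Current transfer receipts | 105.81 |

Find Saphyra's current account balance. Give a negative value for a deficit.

1720.32

Goods balance = 4103.77 - 4066.10 = 37.67
Services balance = 2271.43 - 589.96 = 1681.47
Trade balance (goods + services) = 37.67 + 1681.47 = 1719.14
Net primary income = 242.51 - 202.21 = 40.30
Net secondary income = 105.81 - 144.93 = -39.12
Current account = 1719.14 + 40.30 + (-39.12) = 1720.32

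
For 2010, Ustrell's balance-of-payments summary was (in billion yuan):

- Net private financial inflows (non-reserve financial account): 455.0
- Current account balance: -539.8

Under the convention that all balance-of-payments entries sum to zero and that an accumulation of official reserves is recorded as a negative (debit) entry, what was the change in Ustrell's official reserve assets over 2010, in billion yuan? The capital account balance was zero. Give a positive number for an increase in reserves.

-84.8

Official reserve transactions balance = -((-539.8) + 455.0) = 84.8
An accumulation of reserves is recorded as a debit (negative entry), so the change in the stock of reserves is the negative of that balance.
Change in official reserves = -(84.8) = -84.8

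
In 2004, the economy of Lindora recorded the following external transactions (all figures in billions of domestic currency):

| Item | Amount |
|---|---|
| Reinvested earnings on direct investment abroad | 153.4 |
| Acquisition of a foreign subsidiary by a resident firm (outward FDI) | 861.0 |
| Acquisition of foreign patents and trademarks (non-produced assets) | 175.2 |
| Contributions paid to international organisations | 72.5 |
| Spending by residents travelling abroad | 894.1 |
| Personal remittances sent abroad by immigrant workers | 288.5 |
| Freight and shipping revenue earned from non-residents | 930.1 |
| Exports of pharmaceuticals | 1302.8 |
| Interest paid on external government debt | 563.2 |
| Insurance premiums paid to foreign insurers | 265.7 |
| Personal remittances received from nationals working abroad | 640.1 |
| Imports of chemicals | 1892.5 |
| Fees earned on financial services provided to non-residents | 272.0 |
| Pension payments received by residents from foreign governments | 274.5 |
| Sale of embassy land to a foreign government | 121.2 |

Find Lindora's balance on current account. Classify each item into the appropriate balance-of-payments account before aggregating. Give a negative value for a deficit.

Goods: -1892.5 + 1302.8 = -589.7
Services: 272.0 - 265.7 + 930.1 - 894.1 = 42.3
Primary income: 153.4 - 563.2 = -409.8
Secondary income: -72.5 - 288.5 + 274.5 + 640.1 = 553.6
Current account = (-589.7) + 42.3 + (-409.8) + 553.6 = -403.6
(Excluded from the current account — financial account: acquisition of a foreign subsidiary by a resident firm (outward FDI) 861.0; capital account: acquisition of foreign patents and trademarks (non-produced assets) 175.2, sale of embassy land to a foreign government 121.2.)

-403.6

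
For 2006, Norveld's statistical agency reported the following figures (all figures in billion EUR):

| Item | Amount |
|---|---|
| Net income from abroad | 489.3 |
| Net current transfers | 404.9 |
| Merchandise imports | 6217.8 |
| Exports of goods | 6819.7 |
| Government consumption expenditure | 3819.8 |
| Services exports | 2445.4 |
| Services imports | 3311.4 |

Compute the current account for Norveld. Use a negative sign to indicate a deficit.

Goods balance = 6819.7 - 6217.8 = 601.9
Services balance = 2445.4 - 3311.4 = -866.0
Trade balance (goods + services) = 601.9 + (-866.0) = -264.1
Net primary income = 489.3
Net secondary income = 404.9
Current account = -264.1 + 489.3 + 404.9 = 630.1

630.1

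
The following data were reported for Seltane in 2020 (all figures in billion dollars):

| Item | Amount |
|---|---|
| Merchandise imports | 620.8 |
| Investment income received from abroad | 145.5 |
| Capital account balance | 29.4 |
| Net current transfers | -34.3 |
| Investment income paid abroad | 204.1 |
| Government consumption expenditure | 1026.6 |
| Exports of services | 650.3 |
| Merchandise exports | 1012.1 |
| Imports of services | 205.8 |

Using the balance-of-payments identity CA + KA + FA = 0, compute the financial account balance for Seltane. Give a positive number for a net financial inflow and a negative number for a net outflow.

-772.3

Goods balance = 1012.1 - 620.8 = 391.3
Services balance = 650.3 - 205.8 = 444.5
Trade balance (goods + services) = 391.3 + 444.5 = 835.8
Net primary income = 145.5 - 204.1 = -58.6
Net secondary income = -34.3
Current account = 835.8 + (-58.6) + (-34.3) = 742.9
Financial account = -(742.9 + 29.4) = -772.3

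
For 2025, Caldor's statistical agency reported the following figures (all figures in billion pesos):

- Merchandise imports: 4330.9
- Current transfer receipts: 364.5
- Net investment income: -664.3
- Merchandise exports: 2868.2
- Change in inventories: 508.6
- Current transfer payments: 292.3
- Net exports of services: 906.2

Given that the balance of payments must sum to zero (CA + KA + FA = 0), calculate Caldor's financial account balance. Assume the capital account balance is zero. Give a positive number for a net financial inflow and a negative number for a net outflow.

Goods balance = 2868.2 - 4330.9 = -1462.7
Services balance = 906.2
Trade balance (goods + services) = -1462.7 + 906.2 = -556.5
Net primary income = -664.3
Net secondary income = 364.5 - 292.3 = 72.2
Current account = -556.5 + (-664.3) + 72.2 = -1148.6
Financial account = -(-1148.6) = 1148.6

1148.6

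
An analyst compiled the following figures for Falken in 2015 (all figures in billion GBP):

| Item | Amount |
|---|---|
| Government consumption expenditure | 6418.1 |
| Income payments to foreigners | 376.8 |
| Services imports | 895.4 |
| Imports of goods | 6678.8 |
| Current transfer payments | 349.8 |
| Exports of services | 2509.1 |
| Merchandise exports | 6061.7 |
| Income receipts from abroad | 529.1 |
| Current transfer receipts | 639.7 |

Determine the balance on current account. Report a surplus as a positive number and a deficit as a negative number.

Goods balance = 6061.7 - 6678.8 = -617.1
Services balance = 2509.1 - 895.4 = 1613.7
Trade balance (goods + services) = -617.1 + 1613.7 = 996.6
Net primary income = 529.1 - 376.8 = 152.3
Net secondary income = 639.7 - 349.8 = 289.9
Current account = 996.6 + 152.3 + 289.9 = 1438.8

1438.8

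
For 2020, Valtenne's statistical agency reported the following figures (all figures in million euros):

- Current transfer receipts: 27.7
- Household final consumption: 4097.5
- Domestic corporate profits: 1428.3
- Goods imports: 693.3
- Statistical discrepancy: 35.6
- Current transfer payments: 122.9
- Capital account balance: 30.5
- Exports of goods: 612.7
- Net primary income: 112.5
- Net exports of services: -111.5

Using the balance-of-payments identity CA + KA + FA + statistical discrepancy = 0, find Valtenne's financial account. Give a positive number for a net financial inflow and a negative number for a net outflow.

108.7

Goods balance = 612.7 - 693.3 = -80.6
Services balance = -111.5
Trade balance (goods + services) = -80.6 + (-111.5) = -192.1
Net primary income = 112.5
Net secondary income = 27.7 - 122.9 = -95.2
Current account = -192.1 + 112.5 + (-95.2) = -174.8
Financial account = -(-174.8 + 30.5 + 35.6) = 108.7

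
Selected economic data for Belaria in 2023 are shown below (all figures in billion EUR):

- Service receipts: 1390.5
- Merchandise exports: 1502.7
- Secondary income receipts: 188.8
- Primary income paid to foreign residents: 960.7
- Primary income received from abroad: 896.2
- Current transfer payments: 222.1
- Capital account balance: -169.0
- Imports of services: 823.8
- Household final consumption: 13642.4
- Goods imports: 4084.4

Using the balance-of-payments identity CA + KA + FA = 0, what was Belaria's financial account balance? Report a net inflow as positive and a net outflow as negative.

Goods balance = 1502.7 - 4084.4 = -2581.7
Services balance = 1390.5 - 823.8 = 566.7
Trade balance (goods + services) = -2581.7 + 566.7 = -2015.0
Net primary income = 896.2 - 960.7 = -64.5
Net secondary income = 188.8 - 222.1 = -33.3
Current account = -2015.0 + (-64.5) + (-33.3) = -2112.8
Financial account = -(-2112.8 + (-169.0)) = 2281.8

2281.8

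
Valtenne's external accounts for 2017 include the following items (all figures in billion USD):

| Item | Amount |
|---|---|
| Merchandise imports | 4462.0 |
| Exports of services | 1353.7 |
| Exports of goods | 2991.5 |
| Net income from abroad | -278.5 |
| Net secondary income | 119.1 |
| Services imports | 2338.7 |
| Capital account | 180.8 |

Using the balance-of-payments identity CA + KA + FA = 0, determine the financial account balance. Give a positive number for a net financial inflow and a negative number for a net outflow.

2434.1

Goods balance = 2991.5 - 4462.0 = -1470.5
Services balance = 1353.7 - 2338.7 = -985.0
Trade balance (goods + services) = -1470.5 + (-985.0) = -2455.5
Net primary income = -278.5
Net secondary income = 119.1
Current account = -2455.5 + (-278.5) + 119.1 = -2614.9
Financial account = -(-2614.9 + 180.8) = 2434.1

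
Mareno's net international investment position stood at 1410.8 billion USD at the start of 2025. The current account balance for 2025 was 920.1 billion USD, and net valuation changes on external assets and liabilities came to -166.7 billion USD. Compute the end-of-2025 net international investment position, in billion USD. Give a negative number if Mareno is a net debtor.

2164.2

Change in NIIP = current account + net valuation change = 920.1 + (-166.7) = 753.4
End-of-year NIIP = 1410.8 + 753.4 = 2164.2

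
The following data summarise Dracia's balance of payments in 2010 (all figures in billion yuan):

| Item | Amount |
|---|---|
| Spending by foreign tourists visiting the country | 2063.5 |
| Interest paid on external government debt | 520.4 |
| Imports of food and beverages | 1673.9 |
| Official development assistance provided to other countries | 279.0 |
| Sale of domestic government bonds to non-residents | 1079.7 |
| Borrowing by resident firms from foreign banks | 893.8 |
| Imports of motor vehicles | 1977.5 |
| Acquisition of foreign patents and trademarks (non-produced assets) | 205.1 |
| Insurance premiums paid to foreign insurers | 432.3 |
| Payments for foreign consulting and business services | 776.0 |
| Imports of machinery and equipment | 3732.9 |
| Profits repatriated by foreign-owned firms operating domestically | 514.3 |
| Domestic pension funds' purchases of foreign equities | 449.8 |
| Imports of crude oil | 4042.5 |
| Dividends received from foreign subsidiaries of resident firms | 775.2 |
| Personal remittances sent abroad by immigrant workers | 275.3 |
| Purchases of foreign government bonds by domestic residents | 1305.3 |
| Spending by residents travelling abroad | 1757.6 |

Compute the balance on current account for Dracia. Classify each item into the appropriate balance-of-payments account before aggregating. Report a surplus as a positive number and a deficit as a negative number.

Goods: -4042.5 - 1673.9 - 3732.9 - 1977.5 = -11426.8
Services: -1757.6 + 2063.5 - 776.0 - 432.3 = -902.4
Primary income: -520.4 - 514.3 + 775.2 = -259.5
Secondary income: -279.0 - 275.3 = -554.3
Current account = (-11426.8) + (-902.4) + (-259.5) + (-554.3) = -13143.0
(Excluded from the current account — financial account: sale of domestic government bonds to non-residents 1079.7, borrowing by resident firms from foreign banks 893.8, domestic pension funds' purchases of foreign equities 449.8, purchases of foreign government bonds by domestic residents 1305.3; capital account: acquisition of foreign patents and trademarks (non-produced assets) 205.1.)

-13143.0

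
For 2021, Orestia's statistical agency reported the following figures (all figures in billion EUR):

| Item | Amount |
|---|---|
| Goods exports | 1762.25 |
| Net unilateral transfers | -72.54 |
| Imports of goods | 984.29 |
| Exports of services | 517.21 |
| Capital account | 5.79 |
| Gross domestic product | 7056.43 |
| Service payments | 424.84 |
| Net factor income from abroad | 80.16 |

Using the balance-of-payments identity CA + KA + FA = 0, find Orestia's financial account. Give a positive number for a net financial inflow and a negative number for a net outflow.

-883.74

Goods balance = 1762.25 - 984.29 = 777.96
Services balance = 517.21 - 424.84 = 92.37
Trade balance (goods + services) = 777.96 + 92.37 = 870.33
Net primary income = 80.16
Net secondary income = -72.54
Current account = 870.33 + 80.16 + (-72.54) = 877.95
Financial account = -(877.95 + 5.79) = -883.74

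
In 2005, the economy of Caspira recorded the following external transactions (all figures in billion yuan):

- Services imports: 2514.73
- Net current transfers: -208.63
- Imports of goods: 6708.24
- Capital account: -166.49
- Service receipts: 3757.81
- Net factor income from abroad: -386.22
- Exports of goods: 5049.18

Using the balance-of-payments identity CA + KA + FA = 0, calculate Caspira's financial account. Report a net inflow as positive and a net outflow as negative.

Goods balance = 5049.18 - 6708.24 = -1659.06
Services balance = 3757.81 - 2514.73 = 1243.08
Trade balance (goods + services) = -1659.06 + 1243.08 = -415.98
Net primary income = -386.22
Net secondary income = -208.63
Current account = -415.98 + (-386.22) + (-208.63) = -1010.83
Financial account = -(-1010.83 + (-166.49)) = 1177.32

1177.32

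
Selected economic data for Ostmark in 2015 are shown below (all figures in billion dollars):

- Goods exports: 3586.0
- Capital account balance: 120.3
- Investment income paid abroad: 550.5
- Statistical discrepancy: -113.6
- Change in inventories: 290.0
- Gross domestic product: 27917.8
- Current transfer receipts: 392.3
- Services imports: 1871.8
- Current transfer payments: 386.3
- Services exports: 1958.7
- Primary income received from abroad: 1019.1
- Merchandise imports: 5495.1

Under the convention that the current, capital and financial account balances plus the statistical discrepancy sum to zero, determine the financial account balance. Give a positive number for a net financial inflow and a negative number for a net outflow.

1340.9

Goods balance = 3586.0 - 5495.1 = -1909.1
Services balance = 1958.7 - 1871.8 = 86.9
Trade balance (goods + services) = -1909.1 + 86.9 = -1822.2
Net primary income = 1019.1 - 550.5 = 468.6
Net secondary income = 392.3 - 386.3 = 6.0
Current account = -1822.2 + 468.6 + 6.0 = -1347.6
Financial account = -(-1347.6 + 120.3 + (-113.6)) = 1340.9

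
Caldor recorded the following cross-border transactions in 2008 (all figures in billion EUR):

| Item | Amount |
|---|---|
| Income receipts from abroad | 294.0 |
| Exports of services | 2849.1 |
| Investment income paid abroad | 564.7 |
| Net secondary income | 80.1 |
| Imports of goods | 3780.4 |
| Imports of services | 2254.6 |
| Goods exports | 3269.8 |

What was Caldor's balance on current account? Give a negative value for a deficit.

-106.7

Goods balance = 3269.8 - 3780.4 = -510.6
Services balance = 2849.1 - 2254.6 = 594.5
Trade balance (goods + services) = -510.6 + 594.5 = 83.9
Net primary income = 294.0 - 564.7 = -270.7
Net secondary income = 80.1
Current account = 83.9 + (-270.7) + 80.1 = -106.7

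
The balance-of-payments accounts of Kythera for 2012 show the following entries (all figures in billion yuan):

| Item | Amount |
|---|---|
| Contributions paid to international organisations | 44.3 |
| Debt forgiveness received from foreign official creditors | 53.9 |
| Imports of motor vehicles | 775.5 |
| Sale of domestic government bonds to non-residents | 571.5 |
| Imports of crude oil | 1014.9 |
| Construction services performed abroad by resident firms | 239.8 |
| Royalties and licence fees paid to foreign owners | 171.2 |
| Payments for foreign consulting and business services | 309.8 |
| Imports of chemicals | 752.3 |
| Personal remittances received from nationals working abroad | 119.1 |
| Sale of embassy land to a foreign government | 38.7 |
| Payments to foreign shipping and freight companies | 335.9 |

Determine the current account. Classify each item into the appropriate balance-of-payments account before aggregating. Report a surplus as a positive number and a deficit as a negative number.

Goods: -752.3 - 775.5 - 1014.9 = -2542.7
Services: -335.9 - 171.2 + 239.8 - 309.8 = -577.1
Secondary income: -44.3 + 119.1 = 74.8
Current account = (-2542.7) + (-577.1) + 74.8 = -3045.0
(Excluded from the current account — capital account: debt forgiveness received from foreign official creditors 53.9, sale of embassy land to a foreign government 38.7; financial account: sale of domestic government bonds to non-residents 571.5.)

-3045.0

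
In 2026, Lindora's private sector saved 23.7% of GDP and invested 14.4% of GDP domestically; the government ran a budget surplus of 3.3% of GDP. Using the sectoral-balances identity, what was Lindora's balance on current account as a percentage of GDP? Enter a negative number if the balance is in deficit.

By the sectoral-balances identity, CA = (S_private - I) + (T - G).
Private balance = 23.7 - 14.4 = 9.3
Government balance (T - G) = 3.3
CA = 9.3 + 3.3 = 12.6

12.6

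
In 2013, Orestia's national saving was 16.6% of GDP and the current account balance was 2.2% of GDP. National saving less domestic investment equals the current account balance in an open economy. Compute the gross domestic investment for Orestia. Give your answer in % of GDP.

S - I = CA (net lending to the rest of the world).
I = S - CA = 16.6 - 2.2 = 14.4

14.4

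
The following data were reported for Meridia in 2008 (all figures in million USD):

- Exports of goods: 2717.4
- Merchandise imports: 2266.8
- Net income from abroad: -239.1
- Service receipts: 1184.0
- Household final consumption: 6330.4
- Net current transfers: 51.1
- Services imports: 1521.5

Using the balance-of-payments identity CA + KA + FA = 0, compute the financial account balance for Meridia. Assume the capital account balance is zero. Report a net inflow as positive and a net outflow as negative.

Goods balance = 2717.4 - 2266.8 = 450.6
Services balance = 1184.0 - 1521.5 = -337.5
Trade balance (goods + services) = 450.6 + (-337.5) = 113.1
Net primary income = -239.1
Net secondary income = 51.1
Current account = 113.1 + (-239.1) + 51.1 = -74.9
Financial account = -(-74.9) = 74.9

74.9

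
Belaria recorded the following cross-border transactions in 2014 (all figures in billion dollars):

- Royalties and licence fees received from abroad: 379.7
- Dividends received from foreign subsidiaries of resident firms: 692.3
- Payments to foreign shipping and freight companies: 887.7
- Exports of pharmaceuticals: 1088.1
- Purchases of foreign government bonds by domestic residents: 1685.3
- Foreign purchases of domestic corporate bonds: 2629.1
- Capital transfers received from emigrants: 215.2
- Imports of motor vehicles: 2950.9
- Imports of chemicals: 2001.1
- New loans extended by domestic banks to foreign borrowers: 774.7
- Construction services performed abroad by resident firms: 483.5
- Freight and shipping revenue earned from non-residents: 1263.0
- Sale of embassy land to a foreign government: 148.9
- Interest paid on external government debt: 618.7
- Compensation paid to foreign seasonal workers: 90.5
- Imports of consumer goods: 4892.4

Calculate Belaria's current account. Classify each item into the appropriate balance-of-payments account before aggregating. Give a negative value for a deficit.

Goods: -2001.1 + 1088.1 - 4892.4 - 2950.9 = -8756.3
Services: 483.5 + 379.7 + 1263.0 - 887.7 = 1238.5
Primary income: -618.7 - 90.5 + 692.3 = -16.9
Current account = (-8756.3) + 1238.5 + (-16.9) = -7534.7
(Excluded from the current account — financial account: purchases of foreign government bonds by domestic residents 1685.3, foreign purchases of domestic corporate bonds 2629.1, new loans extended by domestic banks to foreign borrowers 774.7; capital account: capital transfers received from emigrants 215.2, sale of embassy land to a foreign government 148.9.)

-7534.7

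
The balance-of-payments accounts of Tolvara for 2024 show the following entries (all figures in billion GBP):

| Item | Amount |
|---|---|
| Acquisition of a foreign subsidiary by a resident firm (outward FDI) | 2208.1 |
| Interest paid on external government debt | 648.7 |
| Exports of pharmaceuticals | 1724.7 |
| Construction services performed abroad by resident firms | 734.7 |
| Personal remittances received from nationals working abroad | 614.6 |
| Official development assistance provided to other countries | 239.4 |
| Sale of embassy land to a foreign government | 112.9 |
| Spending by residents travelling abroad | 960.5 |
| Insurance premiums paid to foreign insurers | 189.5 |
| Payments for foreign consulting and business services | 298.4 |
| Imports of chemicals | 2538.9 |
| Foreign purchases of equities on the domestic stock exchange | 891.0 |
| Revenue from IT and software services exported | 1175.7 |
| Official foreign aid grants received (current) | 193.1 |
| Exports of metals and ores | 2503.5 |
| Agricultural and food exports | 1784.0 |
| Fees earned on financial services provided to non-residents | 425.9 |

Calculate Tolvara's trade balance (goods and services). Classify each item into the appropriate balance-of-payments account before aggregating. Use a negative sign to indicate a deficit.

4361.2

Goods: 1784.0 - 2538.9 + 2503.5 + 1724.7 = 3473.3
Services: -960.5 - 298.4 - 189.5 + 734.7 + 425.9 + 1175.7 = 887.9
Trade balance = 3473.3 + 887.9 = 4361.2
(Excluded from the trade balance — financial account: acquisition of a foreign subsidiary by a resident firm (outward FDI) 2208.1, foreign purchases of equities on the domestic stock exchange 891.0; primary income: interest paid on external government debt 648.7; secondary income: personal remittances received from nationals working abroad 614.6, official development assistance provided to other countries 239.4, official foreign aid grants received (current) 193.1; capital account: sale of embassy land to a foreign government 112.9.)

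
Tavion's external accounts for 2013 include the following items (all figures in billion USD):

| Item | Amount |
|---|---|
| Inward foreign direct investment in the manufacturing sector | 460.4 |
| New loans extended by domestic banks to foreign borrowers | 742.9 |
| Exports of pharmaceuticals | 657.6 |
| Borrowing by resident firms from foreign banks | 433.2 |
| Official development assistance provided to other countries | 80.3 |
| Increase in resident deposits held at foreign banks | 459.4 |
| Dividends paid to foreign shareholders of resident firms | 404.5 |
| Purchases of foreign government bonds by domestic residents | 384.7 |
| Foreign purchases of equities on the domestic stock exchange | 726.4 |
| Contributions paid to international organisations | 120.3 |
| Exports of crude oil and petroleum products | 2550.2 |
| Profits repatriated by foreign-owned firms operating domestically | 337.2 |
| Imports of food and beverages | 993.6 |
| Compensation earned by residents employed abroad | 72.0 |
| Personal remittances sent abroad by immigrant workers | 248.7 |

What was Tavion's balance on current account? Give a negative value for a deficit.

Goods: -993.6 + 657.6 + 2550.2 = 2214.2
Primary income: 72.0 - 337.2 - 404.5 = -669.7
Secondary income: -120.3 - 80.3 - 248.7 = -449.3
Current account = 2214.2 + (-669.7) + (-449.3) = 1095.2
(Excluded from the current account — financial account: inward foreign direct investment in the manufacturing sector 460.4, new loans extended by domestic banks to foreign borrowers 742.9, borrowing by resident firms from foreign banks 433.2, increase in resident deposits held at foreign banks 459.4, purchases of foreign government bonds by domestic residents 384.7, foreign purchases of equities on the domestic stock exchange 726.4.)

1095.2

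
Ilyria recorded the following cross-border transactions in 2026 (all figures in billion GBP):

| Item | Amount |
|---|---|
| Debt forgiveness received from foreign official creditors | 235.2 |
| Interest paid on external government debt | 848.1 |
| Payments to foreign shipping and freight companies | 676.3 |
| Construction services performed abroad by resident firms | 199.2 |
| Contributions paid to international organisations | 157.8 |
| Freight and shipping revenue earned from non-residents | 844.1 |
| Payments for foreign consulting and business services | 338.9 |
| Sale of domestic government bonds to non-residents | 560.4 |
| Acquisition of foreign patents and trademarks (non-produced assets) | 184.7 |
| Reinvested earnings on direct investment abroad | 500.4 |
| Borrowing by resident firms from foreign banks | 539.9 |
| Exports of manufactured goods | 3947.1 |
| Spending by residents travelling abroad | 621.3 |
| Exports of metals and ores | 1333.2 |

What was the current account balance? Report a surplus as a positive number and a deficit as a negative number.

4181.6

Goods: 3947.1 + 1333.2 = 5280.3
Services: -338.9 - 676.3 + 844.1 - 621.3 + 199.2 = -593.2
Primary income: 500.4 - 848.1 = -347.7
Secondary income: -157.8
Current account = 5280.3 + (-593.2) + (-347.7) + (-157.8) = 4181.6
(Excluded from the current account — capital account: debt forgiveness received from foreign official creditors 235.2, acquisition of foreign patents and trademarks (non-produced assets) 184.7; financial account: sale of domestic government bonds to non-residents 560.4, borrowing by resident firms from foreign banks 539.9.)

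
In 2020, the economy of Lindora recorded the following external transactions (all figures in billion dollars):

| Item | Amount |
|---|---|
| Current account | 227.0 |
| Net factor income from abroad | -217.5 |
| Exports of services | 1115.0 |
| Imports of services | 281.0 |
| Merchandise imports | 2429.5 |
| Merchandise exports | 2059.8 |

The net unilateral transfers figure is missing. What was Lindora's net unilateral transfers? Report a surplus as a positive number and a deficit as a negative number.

-19.8

Current account = goods balance + services balance + net primary income + net secondary income
Sum of the known components = 246.8
Net unilateral transfers = CA - (known components) = 227.0 - 246.8 = -19.8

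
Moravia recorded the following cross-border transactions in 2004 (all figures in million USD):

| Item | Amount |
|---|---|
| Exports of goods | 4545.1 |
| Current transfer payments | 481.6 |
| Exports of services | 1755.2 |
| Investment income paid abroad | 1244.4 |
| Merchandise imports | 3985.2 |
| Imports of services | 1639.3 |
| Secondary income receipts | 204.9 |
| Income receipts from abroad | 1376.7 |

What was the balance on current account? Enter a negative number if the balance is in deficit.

531.4

Goods balance = 4545.1 - 3985.2 = 559.9
Services balance = 1755.2 - 1639.3 = 115.9
Trade balance (goods + services) = 559.9 + 115.9 = 675.8
Net primary income = 1376.7 - 1244.4 = 132.3
Net secondary income = 204.9 - 481.6 = -276.7
Current account = 675.8 + 132.3 + (-276.7) = 531.4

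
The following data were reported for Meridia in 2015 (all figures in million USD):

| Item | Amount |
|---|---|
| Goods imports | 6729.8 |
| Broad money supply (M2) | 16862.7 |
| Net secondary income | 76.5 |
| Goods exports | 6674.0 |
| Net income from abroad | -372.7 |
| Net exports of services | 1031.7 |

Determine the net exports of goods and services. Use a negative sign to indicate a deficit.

975.9

Goods balance = 6674.0 - 6729.8 = -55.8
Services balance = 1031.7
Trade balance (goods + services) = -55.8 + 1031.7 = 975.9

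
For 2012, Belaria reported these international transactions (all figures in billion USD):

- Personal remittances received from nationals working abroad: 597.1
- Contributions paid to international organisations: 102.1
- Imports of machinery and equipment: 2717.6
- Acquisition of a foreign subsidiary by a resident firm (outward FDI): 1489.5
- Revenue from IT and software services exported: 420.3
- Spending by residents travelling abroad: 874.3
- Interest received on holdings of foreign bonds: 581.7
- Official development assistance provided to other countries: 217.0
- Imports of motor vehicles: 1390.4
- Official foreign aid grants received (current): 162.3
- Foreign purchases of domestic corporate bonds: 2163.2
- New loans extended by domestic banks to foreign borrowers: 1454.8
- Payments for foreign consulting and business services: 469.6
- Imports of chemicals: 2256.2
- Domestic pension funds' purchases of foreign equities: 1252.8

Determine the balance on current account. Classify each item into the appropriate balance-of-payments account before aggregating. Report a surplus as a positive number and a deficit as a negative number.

Goods: -2717.6 - 2256.2 - 1390.4 = -6364.2
Services: 420.3 - 469.6 - 874.3 = -923.6
Primary income: 581.7
Secondary income: 597.1 - 217.0 + 162.3 - 102.1 = 440.3
Current account = (-6364.2) + (-923.6) + 581.7 + 440.3 = -6265.8
(Excluded from the current account — financial account: acquisition of a foreign subsidiary by a resident firm (outward FDI) 1489.5, foreign purchases of domestic corporate bonds 2163.2, new loans extended by domestic banks to foreign borrowers 1454.8, domestic pension funds' purchases of foreign equities 1252.8.)

-6265.8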